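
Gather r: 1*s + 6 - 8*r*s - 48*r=r*(-8*s - 48) + s + 6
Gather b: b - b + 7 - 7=0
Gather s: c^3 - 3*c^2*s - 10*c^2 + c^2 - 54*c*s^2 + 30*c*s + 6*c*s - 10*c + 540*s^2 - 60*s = c^3 - 9*c^2 - 10*c + s^2*(540 - 54*c) + s*(-3*c^2 + 36*c - 60)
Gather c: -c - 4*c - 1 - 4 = -5*c - 5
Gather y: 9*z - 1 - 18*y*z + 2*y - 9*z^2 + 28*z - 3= y*(2 - 18*z) - 9*z^2 + 37*z - 4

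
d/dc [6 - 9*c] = -9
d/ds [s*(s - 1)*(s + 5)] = 3*s^2 + 8*s - 5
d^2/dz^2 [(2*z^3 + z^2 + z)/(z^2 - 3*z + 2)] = 4*(9*z^3 - 21*z^2 + 9*z + 5)/(z^6 - 9*z^5 + 33*z^4 - 63*z^3 + 66*z^2 - 36*z + 8)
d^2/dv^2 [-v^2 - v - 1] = -2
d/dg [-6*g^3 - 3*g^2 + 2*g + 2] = -18*g^2 - 6*g + 2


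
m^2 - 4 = (m - 2)*(m + 2)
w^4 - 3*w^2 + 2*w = w*(w - 1)^2*(w + 2)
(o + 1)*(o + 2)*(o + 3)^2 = o^4 + 9*o^3 + 29*o^2 + 39*o + 18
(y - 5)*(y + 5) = y^2 - 25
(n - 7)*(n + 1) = n^2 - 6*n - 7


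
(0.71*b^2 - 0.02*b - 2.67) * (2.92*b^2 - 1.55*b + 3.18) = 2.0732*b^4 - 1.1589*b^3 - 5.5076*b^2 + 4.0749*b - 8.4906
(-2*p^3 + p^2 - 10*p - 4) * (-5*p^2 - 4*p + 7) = 10*p^5 + 3*p^4 + 32*p^3 + 67*p^2 - 54*p - 28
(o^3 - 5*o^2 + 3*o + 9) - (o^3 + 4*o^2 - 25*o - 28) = -9*o^2 + 28*o + 37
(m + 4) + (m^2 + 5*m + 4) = m^2 + 6*m + 8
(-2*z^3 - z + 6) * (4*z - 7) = -8*z^4 + 14*z^3 - 4*z^2 + 31*z - 42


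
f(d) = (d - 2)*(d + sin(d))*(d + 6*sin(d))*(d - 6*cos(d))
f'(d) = (d - 2)*(d + sin(d))*(d + 6*sin(d))*(6*sin(d) + 1) + (d - 2)*(d + sin(d))*(d - 6*cos(d))*(6*cos(d) + 1) + (d - 2)*(d + 6*sin(d))*(d - 6*cos(d))*(cos(d) + 1) + (d + sin(d))*(d + 6*sin(d))*(d - 6*cos(d))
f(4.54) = -68.95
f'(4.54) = 16.12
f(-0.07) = 0.86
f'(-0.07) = -25.01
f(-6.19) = 3420.67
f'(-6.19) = -6211.50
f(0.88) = 29.95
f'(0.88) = -28.04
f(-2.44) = -185.31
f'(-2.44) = 199.16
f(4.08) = -39.45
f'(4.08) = -136.26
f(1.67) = -15.21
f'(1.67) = -6.69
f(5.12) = -13.96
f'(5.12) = 135.27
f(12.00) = 6982.34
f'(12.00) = 4408.76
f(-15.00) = 52511.10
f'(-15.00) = 20582.16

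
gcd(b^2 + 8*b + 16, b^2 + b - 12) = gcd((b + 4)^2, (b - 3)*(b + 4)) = b + 4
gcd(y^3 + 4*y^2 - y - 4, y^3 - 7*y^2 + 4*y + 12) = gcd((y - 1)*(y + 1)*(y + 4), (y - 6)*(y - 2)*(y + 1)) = y + 1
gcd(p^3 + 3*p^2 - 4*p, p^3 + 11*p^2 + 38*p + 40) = p + 4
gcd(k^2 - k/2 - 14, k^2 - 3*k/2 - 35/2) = k + 7/2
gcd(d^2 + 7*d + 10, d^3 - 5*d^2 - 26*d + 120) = d + 5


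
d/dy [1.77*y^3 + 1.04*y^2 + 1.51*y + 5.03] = 5.31*y^2 + 2.08*y + 1.51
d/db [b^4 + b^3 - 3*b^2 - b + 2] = 4*b^3 + 3*b^2 - 6*b - 1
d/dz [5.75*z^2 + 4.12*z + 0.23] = 11.5*z + 4.12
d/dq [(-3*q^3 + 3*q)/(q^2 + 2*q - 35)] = 3*(-q^4 - 4*q^3 + 104*q^2 - 35)/(q^4 + 4*q^3 - 66*q^2 - 140*q + 1225)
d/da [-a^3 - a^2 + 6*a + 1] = -3*a^2 - 2*a + 6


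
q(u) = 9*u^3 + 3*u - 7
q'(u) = 27*u^2 + 3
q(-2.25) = -116.27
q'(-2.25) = 139.69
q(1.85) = 55.53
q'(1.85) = 95.41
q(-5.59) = -1595.86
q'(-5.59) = 846.70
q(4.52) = 837.67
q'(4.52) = 554.62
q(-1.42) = -37.03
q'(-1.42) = 57.44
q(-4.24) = -705.75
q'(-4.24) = 488.40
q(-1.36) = -33.72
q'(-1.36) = 52.94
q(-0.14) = -7.44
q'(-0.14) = 3.53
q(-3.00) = -259.00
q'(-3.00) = 246.00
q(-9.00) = -6595.00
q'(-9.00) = 2190.00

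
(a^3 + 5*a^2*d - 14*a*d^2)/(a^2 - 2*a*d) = a + 7*d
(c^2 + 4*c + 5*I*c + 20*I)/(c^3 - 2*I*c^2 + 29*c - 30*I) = (c + 4)/(c^2 - 7*I*c - 6)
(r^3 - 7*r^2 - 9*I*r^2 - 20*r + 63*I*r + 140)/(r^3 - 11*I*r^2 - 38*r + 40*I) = (r - 7)/(r - 2*I)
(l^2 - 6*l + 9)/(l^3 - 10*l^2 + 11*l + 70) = (l^2 - 6*l + 9)/(l^3 - 10*l^2 + 11*l + 70)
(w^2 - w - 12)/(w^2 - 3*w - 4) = (w + 3)/(w + 1)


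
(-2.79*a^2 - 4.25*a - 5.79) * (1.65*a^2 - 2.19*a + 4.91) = -4.6035*a^4 - 0.902399999999999*a^3 - 13.9449*a^2 - 8.1874*a - 28.4289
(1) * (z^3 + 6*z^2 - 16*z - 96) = z^3 + 6*z^2 - 16*z - 96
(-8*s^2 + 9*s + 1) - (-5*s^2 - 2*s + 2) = -3*s^2 + 11*s - 1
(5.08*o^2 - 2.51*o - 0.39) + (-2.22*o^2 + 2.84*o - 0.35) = 2.86*o^2 + 0.33*o - 0.74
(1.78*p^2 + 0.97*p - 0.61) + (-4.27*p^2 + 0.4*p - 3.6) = -2.49*p^2 + 1.37*p - 4.21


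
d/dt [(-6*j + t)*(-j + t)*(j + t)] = -j^2 - 12*j*t + 3*t^2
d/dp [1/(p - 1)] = -1/(p - 1)^2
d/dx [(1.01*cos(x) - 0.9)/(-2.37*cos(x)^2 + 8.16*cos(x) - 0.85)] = (-2.3937*cos(x)^2 + 4.266*cos(x) - 6.4855)*sin(x)/(5.6169*cos(x)^4 - 38.6784*cos(x)^3 + 70.6146*cos(x)^2 - 13.872*cos(x) + 0.7225)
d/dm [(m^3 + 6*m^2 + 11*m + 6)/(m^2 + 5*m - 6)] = (m^4 + 10*m^3 + m^2 - 84*m - 96)/(m^4 + 10*m^3 + 13*m^2 - 60*m + 36)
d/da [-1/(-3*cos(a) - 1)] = 3*sin(a)/(3*cos(a) + 1)^2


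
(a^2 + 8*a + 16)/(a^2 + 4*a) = (a + 4)/a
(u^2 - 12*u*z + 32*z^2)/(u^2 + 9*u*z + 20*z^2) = (u^2 - 12*u*z + 32*z^2)/(u^2 + 9*u*z + 20*z^2)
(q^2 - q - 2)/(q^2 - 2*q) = (q + 1)/q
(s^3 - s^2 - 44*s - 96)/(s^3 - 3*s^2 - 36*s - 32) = (s + 3)/(s + 1)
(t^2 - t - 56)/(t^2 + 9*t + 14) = (t - 8)/(t + 2)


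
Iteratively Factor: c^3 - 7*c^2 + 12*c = (c)*(c^2 - 7*c + 12) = c*(c - 3)*(c - 4)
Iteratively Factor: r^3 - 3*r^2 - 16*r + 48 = (r - 4)*(r^2 + r - 12) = (r - 4)*(r + 4)*(r - 3)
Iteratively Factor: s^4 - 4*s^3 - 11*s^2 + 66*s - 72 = (s - 3)*(s^3 - s^2 - 14*s + 24) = (s - 3)^2*(s^2 + 2*s - 8) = (s - 3)^2*(s + 4)*(s - 2)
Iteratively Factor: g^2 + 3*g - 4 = (g - 1)*(g + 4)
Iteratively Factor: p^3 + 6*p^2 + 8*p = (p)*(p^2 + 6*p + 8) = p*(p + 4)*(p + 2)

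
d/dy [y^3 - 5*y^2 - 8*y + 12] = 3*y^2 - 10*y - 8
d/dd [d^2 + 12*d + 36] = 2*d + 12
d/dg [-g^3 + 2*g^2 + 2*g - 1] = -3*g^2 + 4*g + 2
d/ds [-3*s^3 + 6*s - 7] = 6 - 9*s^2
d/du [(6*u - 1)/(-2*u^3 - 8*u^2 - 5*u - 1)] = (24*u^3 + 42*u^2 - 16*u - 11)/(4*u^6 + 32*u^5 + 84*u^4 + 84*u^3 + 41*u^2 + 10*u + 1)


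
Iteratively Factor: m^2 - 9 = (m - 3)*(m + 3)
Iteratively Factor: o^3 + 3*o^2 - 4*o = (o)*(o^2 + 3*o - 4) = o*(o + 4)*(o - 1)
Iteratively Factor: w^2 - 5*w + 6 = (w - 2)*(w - 3)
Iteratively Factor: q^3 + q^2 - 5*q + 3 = (q + 3)*(q^2 - 2*q + 1) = (q - 1)*(q + 3)*(q - 1)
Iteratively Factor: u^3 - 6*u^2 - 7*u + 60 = (u - 4)*(u^2 - 2*u - 15) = (u - 5)*(u - 4)*(u + 3)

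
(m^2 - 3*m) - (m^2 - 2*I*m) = -3*m + 2*I*m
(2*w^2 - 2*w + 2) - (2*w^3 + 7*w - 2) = -2*w^3 + 2*w^2 - 9*w + 4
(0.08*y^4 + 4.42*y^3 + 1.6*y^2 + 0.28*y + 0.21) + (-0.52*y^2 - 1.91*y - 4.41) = 0.08*y^4 + 4.42*y^3 + 1.08*y^2 - 1.63*y - 4.2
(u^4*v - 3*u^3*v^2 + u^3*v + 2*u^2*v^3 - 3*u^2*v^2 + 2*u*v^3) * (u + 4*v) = u^5*v + u^4*v^2 + u^4*v - 10*u^3*v^3 + u^3*v^2 + 8*u^2*v^4 - 10*u^2*v^3 + 8*u*v^4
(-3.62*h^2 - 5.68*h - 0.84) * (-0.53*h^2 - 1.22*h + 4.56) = 1.9186*h^4 + 7.4268*h^3 - 9.1324*h^2 - 24.876*h - 3.8304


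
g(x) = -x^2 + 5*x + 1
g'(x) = 5 - 2*x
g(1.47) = 6.19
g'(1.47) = 2.06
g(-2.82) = -21.05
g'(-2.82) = 10.64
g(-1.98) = -12.82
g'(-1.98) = 8.96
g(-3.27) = -26.04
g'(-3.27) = 11.54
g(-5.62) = -58.68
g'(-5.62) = 16.24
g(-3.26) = -25.93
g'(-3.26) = 11.52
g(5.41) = -1.22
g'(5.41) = -5.82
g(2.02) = 7.02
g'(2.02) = 0.96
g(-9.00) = -125.00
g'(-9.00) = 23.00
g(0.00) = 1.00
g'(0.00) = 5.00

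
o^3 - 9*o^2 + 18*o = o*(o - 6)*(o - 3)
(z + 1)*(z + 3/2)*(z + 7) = z^3 + 19*z^2/2 + 19*z + 21/2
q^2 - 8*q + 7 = (q - 7)*(q - 1)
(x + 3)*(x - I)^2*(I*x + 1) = I*x^4 + 3*x^3 + 3*I*x^3 + 9*x^2 - 3*I*x^2 - x - 9*I*x - 3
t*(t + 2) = t^2 + 2*t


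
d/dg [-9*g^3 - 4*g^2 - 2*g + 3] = -27*g^2 - 8*g - 2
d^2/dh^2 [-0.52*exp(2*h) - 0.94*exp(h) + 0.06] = (-2.08*exp(h) - 0.94)*exp(h)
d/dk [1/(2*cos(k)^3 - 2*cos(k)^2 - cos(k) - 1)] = (6*cos(k)^2 - 4*cos(k) - 1)*sin(k)/(-2*cos(k)^3 + 2*cos(k)^2 + cos(k) + 1)^2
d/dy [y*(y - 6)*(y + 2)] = 3*y^2 - 8*y - 12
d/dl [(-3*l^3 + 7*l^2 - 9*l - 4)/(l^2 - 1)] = 3*(-l^4 + 6*l^2 - 2*l + 3)/(l^4 - 2*l^2 + 1)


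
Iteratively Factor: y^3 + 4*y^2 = (y)*(y^2 + 4*y) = y^2*(y + 4)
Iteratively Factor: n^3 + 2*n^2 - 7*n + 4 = (n + 4)*(n^2 - 2*n + 1) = (n - 1)*(n + 4)*(n - 1)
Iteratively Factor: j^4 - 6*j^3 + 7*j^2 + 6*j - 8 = (j - 2)*(j^3 - 4*j^2 - j + 4) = (j - 2)*(j + 1)*(j^2 - 5*j + 4) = (j - 4)*(j - 2)*(j + 1)*(j - 1)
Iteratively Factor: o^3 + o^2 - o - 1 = (o - 1)*(o^2 + 2*o + 1) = (o - 1)*(o + 1)*(o + 1)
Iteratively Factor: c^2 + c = (c)*(c + 1)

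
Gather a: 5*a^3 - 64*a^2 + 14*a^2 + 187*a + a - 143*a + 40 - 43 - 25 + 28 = 5*a^3 - 50*a^2 + 45*a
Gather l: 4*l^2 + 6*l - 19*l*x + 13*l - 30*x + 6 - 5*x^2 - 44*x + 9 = 4*l^2 + l*(19 - 19*x) - 5*x^2 - 74*x + 15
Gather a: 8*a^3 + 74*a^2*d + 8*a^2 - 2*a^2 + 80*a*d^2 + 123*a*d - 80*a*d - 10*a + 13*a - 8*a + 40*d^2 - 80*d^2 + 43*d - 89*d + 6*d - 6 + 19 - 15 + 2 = 8*a^3 + a^2*(74*d + 6) + a*(80*d^2 + 43*d - 5) - 40*d^2 - 40*d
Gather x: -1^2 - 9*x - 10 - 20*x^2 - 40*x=-20*x^2 - 49*x - 11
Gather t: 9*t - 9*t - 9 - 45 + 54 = 0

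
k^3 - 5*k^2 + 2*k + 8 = (k - 4)*(k - 2)*(k + 1)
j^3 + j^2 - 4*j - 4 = (j - 2)*(j + 1)*(j + 2)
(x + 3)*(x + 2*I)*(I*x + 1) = I*x^3 - x^2 + 3*I*x^2 - 3*x + 2*I*x + 6*I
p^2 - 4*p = p*(p - 4)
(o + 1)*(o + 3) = o^2 + 4*o + 3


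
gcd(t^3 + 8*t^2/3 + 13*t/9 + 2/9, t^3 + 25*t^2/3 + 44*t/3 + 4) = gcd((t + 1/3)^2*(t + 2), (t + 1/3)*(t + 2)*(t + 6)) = t^2 + 7*t/3 + 2/3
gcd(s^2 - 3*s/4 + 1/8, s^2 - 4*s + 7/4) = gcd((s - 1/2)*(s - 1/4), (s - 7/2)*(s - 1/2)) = s - 1/2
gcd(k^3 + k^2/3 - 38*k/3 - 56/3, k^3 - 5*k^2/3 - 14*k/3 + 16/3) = k + 2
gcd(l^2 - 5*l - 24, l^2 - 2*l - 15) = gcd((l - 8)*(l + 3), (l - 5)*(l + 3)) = l + 3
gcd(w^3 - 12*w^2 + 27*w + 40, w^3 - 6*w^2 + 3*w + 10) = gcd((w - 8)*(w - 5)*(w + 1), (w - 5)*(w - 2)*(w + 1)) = w^2 - 4*w - 5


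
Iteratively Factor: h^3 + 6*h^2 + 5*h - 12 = (h - 1)*(h^2 + 7*h + 12) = (h - 1)*(h + 3)*(h + 4)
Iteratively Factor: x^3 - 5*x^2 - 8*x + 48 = (x - 4)*(x^2 - x - 12) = (x - 4)^2*(x + 3)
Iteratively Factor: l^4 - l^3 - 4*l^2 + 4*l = (l - 2)*(l^3 + l^2 - 2*l) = (l - 2)*(l - 1)*(l^2 + 2*l) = l*(l - 2)*(l - 1)*(l + 2)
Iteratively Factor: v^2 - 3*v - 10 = (v + 2)*(v - 5)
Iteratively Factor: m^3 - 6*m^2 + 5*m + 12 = (m - 4)*(m^2 - 2*m - 3) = (m - 4)*(m - 3)*(m + 1)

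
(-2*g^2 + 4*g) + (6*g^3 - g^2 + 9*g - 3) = 6*g^3 - 3*g^2 + 13*g - 3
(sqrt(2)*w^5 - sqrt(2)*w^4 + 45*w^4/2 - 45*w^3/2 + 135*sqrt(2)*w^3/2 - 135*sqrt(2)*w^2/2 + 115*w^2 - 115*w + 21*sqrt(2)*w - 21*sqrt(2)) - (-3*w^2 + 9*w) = sqrt(2)*w^5 - sqrt(2)*w^4 + 45*w^4/2 - 45*w^3/2 + 135*sqrt(2)*w^3/2 - 135*sqrt(2)*w^2/2 + 118*w^2 - 124*w + 21*sqrt(2)*w - 21*sqrt(2)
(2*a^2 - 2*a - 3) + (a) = 2*a^2 - a - 3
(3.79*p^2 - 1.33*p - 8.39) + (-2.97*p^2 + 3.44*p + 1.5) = 0.82*p^2 + 2.11*p - 6.89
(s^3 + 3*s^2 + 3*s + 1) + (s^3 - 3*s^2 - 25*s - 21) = 2*s^3 - 22*s - 20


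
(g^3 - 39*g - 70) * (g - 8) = g^4 - 8*g^3 - 39*g^2 + 242*g + 560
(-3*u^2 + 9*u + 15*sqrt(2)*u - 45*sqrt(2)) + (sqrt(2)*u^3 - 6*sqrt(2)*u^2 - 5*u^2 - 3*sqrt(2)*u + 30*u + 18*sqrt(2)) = sqrt(2)*u^3 - 6*sqrt(2)*u^2 - 8*u^2 + 12*sqrt(2)*u + 39*u - 27*sqrt(2)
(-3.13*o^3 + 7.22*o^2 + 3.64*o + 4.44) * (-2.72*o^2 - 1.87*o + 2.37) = 8.5136*o^5 - 13.7853*o^4 - 30.8203*o^3 - 1.7722*o^2 + 0.324*o + 10.5228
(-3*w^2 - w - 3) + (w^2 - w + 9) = -2*w^2 - 2*w + 6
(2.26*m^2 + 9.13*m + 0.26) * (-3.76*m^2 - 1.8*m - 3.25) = -8.4976*m^4 - 38.3968*m^3 - 24.7566*m^2 - 30.1405*m - 0.845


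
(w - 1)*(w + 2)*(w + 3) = w^3 + 4*w^2 + w - 6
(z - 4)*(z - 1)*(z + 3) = z^3 - 2*z^2 - 11*z + 12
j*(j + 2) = j^2 + 2*j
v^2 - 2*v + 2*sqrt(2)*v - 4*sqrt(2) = (v - 2)*(v + 2*sqrt(2))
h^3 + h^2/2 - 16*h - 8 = (h - 4)*(h + 1/2)*(h + 4)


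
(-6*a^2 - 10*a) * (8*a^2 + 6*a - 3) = -48*a^4 - 116*a^3 - 42*a^2 + 30*a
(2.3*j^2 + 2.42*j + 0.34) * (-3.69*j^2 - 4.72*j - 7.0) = -8.487*j^4 - 19.7858*j^3 - 28.777*j^2 - 18.5448*j - 2.38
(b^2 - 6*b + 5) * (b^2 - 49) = b^4 - 6*b^3 - 44*b^2 + 294*b - 245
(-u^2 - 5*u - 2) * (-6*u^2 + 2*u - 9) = 6*u^4 + 28*u^3 + 11*u^2 + 41*u + 18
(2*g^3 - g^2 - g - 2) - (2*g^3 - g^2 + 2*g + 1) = -3*g - 3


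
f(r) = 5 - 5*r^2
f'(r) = -10*r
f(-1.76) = -10.49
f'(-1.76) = 17.60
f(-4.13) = -80.28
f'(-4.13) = 41.30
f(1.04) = -0.41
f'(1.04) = -10.40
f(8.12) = -324.67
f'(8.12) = -81.20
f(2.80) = -34.20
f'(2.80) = -28.00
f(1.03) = -0.30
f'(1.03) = -10.30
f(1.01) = -0.10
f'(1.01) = -10.10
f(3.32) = -50.11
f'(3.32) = -33.20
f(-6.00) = -175.00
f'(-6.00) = 60.00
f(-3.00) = -40.00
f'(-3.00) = 30.00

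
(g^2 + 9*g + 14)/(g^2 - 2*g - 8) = (g + 7)/(g - 4)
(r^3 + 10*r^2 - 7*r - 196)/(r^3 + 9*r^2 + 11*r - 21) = (r^2 + 3*r - 28)/(r^2 + 2*r - 3)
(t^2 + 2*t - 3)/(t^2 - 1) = (t + 3)/(t + 1)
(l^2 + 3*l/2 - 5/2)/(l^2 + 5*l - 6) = (l + 5/2)/(l + 6)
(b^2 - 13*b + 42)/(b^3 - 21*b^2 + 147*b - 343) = (b - 6)/(b^2 - 14*b + 49)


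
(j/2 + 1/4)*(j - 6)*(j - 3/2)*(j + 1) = j^4/2 - 3*j^3 - 7*j^2/8 + 39*j/8 + 9/4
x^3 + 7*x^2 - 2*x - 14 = (x + 7)*(x - sqrt(2))*(x + sqrt(2))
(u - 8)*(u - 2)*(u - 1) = u^3 - 11*u^2 + 26*u - 16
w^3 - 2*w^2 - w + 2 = (w - 2)*(w - 1)*(w + 1)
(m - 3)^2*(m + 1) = m^3 - 5*m^2 + 3*m + 9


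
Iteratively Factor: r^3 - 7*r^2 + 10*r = (r)*(r^2 - 7*r + 10) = r*(r - 5)*(r - 2)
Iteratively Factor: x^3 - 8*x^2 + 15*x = (x)*(x^2 - 8*x + 15) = x*(x - 5)*(x - 3)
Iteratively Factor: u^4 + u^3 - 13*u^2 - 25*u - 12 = (u + 3)*(u^3 - 2*u^2 - 7*u - 4) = (u - 4)*(u + 3)*(u^2 + 2*u + 1) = (u - 4)*(u + 1)*(u + 3)*(u + 1)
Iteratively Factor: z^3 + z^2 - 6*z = (z + 3)*(z^2 - 2*z) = (z - 2)*(z + 3)*(z)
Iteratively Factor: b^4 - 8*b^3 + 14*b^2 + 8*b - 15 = (b - 3)*(b^3 - 5*b^2 - b + 5) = (b - 3)*(b + 1)*(b^2 - 6*b + 5) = (b - 3)*(b - 1)*(b + 1)*(b - 5)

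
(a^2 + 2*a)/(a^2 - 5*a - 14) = a/(a - 7)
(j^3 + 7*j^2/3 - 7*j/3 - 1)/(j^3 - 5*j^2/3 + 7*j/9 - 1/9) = 3*(3*j^2 + 10*j + 3)/(9*j^2 - 6*j + 1)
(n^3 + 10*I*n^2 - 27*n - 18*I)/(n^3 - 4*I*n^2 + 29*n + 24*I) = (n + 6*I)/(n - 8*I)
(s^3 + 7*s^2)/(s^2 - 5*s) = s*(s + 7)/(s - 5)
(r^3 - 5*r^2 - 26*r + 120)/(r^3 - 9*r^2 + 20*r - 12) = (r^2 + r - 20)/(r^2 - 3*r + 2)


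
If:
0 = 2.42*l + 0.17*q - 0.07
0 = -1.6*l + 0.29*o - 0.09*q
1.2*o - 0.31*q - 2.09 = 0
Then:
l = 0.36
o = 0.52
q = -4.71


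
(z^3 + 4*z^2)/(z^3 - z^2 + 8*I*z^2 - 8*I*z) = z*(z + 4)/(z^2 - z + 8*I*z - 8*I)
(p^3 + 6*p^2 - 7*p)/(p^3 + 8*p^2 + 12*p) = (p^2 + 6*p - 7)/(p^2 + 8*p + 12)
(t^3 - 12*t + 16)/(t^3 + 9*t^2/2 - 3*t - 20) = 2*(t - 2)/(2*t + 5)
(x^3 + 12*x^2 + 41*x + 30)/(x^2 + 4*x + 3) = (x^2 + 11*x + 30)/(x + 3)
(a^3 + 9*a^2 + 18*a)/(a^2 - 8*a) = (a^2 + 9*a + 18)/(a - 8)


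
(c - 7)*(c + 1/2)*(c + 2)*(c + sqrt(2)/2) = c^4 - 9*c^3/2 + sqrt(2)*c^3/2 - 33*c^2/2 - 9*sqrt(2)*c^2/4 - 33*sqrt(2)*c/4 - 7*c - 7*sqrt(2)/2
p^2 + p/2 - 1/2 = (p - 1/2)*(p + 1)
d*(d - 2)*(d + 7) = d^3 + 5*d^2 - 14*d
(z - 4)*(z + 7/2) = z^2 - z/2 - 14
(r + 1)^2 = r^2 + 2*r + 1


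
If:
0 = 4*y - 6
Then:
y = 3/2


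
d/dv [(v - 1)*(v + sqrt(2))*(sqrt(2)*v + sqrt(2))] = 3*sqrt(2)*v^2 + 4*v - sqrt(2)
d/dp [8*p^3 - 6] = 24*p^2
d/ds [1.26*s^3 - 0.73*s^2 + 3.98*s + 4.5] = 3.78*s^2 - 1.46*s + 3.98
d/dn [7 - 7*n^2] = -14*n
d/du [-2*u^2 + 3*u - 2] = 3 - 4*u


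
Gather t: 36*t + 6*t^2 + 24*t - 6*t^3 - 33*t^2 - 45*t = -6*t^3 - 27*t^2 + 15*t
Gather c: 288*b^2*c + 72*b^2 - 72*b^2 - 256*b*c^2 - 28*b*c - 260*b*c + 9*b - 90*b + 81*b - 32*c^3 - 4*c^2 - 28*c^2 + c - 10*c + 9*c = -32*c^3 + c^2*(-256*b - 32) + c*(288*b^2 - 288*b)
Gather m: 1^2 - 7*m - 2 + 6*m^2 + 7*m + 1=6*m^2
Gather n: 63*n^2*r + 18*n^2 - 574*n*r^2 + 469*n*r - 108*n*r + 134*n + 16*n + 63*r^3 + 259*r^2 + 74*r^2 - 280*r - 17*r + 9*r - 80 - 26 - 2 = n^2*(63*r + 18) + n*(-574*r^2 + 361*r + 150) + 63*r^3 + 333*r^2 - 288*r - 108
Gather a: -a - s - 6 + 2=-a - s - 4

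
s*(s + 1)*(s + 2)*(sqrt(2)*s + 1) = sqrt(2)*s^4 + s^3 + 3*sqrt(2)*s^3 + 2*sqrt(2)*s^2 + 3*s^2 + 2*s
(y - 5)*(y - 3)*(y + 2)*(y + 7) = y^4 + y^3 - 43*y^2 + 23*y + 210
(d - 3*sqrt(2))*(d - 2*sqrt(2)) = d^2 - 5*sqrt(2)*d + 12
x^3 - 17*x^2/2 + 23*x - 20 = (x - 4)*(x - 5/2)*(x - 2)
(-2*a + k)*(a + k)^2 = -2*a^3 - 3*a^2*k + k^3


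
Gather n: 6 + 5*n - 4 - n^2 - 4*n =-n^2 + n + 2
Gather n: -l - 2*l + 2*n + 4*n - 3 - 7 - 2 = -3*l + 6*n - 12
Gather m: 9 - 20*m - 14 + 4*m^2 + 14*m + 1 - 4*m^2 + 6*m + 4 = 0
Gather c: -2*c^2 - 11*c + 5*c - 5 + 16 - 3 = -2*c^2 - 6*c + 8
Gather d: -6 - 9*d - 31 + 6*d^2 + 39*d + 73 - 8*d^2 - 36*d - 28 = -2*d^2 - 6*d + 8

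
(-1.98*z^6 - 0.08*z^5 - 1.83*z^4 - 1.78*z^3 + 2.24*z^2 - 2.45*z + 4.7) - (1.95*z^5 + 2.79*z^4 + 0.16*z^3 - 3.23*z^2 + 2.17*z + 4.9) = -1.98*z^6 - 2.03*z^5 - 4.62*z^4 - 1.94*z^3 + 5.47*z^2 - 4.62*z - 0.2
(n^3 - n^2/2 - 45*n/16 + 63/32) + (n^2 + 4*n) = n^3 + n^2/2 + 19*n/16 + 63/32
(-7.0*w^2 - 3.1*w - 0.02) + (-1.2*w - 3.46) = -7.0*w^2 - 4.3*w - 3.48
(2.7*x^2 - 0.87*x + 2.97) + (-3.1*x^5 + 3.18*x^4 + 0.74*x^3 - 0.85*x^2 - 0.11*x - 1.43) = -3.1*x^5 + 3.18*x^4 + 0.74*x^3 + 1.85*x^2 - 0.98*x + 1.54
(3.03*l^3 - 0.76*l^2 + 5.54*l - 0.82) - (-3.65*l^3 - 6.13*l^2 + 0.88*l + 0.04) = 6.68*l^3 + 5.37*l^2 + 4.66*l - 0.86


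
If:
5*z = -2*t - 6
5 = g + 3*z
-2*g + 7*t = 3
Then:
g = 319/23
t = 101/23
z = -68/23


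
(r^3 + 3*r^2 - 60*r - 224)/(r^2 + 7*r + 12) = (r^2 - r - 56)/(r + 3)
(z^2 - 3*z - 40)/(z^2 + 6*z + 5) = (z - 8)/(z + 1)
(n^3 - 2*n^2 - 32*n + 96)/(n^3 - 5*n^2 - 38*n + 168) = (n - 4)/(n - 7)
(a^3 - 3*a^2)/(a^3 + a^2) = (a - 3)/(a + 1)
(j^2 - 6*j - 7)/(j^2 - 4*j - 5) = (j - 7)/(j - 5)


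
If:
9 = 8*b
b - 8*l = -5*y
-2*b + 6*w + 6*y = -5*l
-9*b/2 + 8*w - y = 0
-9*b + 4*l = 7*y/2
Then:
No Solution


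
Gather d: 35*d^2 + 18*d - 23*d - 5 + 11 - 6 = 35*d^2 - 5*d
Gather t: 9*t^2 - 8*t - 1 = 9*t^2 - 8*t - 1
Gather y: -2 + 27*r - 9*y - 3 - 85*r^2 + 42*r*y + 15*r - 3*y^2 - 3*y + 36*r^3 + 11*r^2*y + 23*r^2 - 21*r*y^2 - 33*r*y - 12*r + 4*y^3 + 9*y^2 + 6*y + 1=36*r^3 - 62*r^2 + 30*r + 4*y^3 + y^2*(6 - 21*r) + y*(11*r^2 + 9*r - 6) - 4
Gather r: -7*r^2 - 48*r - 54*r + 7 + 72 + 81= -7*r^2 - 102*r + 160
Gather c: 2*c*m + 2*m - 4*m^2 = 2*c*m - 4*m^2 + 2*m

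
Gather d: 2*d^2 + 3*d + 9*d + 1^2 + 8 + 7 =2*d^2 + 12*d + 16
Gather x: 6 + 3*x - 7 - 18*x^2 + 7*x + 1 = -18*x^2 + 10*x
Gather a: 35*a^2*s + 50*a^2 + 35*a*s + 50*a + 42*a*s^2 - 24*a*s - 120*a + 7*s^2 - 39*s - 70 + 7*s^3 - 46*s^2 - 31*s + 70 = a^2*(35*s + 50) + a*(42*s^2 + 11*s - 70) + 7*s^3 - 39*s^2 - 70*s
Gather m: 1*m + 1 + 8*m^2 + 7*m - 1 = 8*m^2 + 8*m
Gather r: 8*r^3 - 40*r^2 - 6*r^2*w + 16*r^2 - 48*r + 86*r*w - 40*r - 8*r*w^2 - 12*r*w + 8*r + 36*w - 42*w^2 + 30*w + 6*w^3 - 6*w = 8*r^3 + r^2*(-6*w - 24) + r*(-8*w^2 + 74*w - 80) + 6*w^3 - 42*w^2 + 60*w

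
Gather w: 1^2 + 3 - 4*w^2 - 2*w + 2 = -4*w^2 - 2*w + 6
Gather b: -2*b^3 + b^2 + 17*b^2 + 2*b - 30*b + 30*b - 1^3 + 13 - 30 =-2*b^3 + 18*b^2 + 2*b - 18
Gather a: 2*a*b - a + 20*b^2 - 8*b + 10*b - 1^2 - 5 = a*(2*b - 1) + 20*b^2 + 2*b - 6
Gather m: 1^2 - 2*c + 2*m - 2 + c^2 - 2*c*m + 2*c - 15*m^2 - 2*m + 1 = c^2 - 2*c*m - 15*m^2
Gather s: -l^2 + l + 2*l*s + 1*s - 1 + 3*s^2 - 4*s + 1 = -l^2 + l + 3*s^2 + s*(2*l - 3)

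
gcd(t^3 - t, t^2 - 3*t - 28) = 1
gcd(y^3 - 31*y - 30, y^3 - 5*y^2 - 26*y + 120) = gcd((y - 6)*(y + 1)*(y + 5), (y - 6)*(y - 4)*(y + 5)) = y^2 - y - 30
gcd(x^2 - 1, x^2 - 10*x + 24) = 1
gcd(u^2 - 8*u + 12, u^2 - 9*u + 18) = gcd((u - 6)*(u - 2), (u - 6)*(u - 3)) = u - 6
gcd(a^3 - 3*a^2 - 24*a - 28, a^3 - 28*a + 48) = 1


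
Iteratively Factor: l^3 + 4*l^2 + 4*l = (l)*(l^2 + 4*l + 4) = l*(l + 2)*(l + 2)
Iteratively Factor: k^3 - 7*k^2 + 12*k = (k - 3)*(k^2 - 4*k) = k*(k - 3)*(k - 4)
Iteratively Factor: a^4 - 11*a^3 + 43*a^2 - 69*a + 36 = (a - 3)*(a^3 - 8*a^2 + 19*a - 12) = (a - 4)*(a - 3)*(a^2 - 4*a + 3) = (a - 4)*(a - 3)*(a - 1)*(a - 3)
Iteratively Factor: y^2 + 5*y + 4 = (y + 1)*(y + 4)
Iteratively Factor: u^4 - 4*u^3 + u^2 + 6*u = (u - 3)*(u^3 - u^2 - 2*u) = (u - 3)*(u + 1)*(u^2 - 2*u) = (u - 3)*(u - 2)*(u + 1)*(u)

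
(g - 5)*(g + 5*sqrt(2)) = g^2 - 5*g + 5*sqrt(2)*g - 25*sqrt(2)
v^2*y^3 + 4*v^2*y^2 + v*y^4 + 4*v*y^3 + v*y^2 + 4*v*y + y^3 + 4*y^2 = y*(v + y)*(y + 4)*(v*y + 1)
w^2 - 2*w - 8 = (w - 4)*(w + 2)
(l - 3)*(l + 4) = l^2 + l - 12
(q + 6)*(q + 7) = q^2 + 13*q + 42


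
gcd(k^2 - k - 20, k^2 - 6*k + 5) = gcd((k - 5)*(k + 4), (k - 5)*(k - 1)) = k - 5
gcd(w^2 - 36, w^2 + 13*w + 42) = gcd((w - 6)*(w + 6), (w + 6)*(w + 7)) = w + 6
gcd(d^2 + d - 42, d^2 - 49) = d + 7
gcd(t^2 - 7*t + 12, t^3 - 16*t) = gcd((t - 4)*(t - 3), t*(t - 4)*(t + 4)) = t - 4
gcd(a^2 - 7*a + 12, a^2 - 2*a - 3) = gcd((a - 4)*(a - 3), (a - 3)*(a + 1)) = a - 3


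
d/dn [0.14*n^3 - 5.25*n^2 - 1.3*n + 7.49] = 0.42*n^2 - 10.5*n - 1.3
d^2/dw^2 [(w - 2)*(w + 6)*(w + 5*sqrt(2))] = 6*w + 8 + 10*sqrt(2)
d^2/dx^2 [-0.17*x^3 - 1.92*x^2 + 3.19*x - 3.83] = -1.02*x - 3.84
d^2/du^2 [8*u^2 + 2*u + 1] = 16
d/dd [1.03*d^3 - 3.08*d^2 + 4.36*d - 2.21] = 3.09*d^2 - 6.16*d + 4.36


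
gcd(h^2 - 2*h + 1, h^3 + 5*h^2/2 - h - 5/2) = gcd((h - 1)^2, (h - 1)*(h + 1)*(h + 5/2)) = h - 1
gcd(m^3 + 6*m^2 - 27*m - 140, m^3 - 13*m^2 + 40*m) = m - 5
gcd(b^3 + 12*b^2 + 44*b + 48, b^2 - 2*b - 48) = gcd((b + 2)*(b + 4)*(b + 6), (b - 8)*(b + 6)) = b + 6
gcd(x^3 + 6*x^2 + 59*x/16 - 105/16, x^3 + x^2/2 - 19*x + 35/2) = x + 5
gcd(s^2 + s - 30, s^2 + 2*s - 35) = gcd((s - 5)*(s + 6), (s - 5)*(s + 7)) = s - 5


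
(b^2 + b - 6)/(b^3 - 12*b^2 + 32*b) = (b^2 + b - 6)/(b*(b^2 - 12*b + 32))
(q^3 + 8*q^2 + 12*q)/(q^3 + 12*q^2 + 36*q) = (q + 2)/(q + 6)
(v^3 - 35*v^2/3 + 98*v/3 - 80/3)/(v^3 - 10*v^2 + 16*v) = (v - 5/3)/v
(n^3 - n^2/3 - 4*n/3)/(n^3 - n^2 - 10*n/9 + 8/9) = 3*n/(3*n - 2)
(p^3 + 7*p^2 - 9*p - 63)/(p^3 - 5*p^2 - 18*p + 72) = (p^2 + 10*p + 21)/(p^2 - 2*p - 24)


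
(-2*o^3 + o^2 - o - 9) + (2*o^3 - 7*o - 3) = o^2 - 8*o - 12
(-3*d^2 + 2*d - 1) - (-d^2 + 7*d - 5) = -2*d^2 - 5*d + 4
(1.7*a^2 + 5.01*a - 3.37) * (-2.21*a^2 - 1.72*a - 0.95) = -3.757*a^4 - 13.9961*a^3 - 2.7845*a^2 + 1.0369*a + 3.2015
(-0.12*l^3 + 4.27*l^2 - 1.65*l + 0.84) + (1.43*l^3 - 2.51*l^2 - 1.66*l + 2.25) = 1.31*l^3 + 1.76*l^2 - 3.31*l + 3.09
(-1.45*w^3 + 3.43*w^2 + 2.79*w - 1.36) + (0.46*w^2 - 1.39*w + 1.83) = -1.45*w^3 + 3.89*w^2 + 1.4*w + 0.47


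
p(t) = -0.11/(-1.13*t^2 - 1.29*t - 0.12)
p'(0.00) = -9.85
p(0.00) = 0.92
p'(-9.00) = 0.00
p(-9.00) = 0.00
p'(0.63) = -0.16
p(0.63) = 0.08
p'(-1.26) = 2.06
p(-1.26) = 0.38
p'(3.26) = -0.00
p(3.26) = 0.01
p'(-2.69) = 0.02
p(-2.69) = 0.02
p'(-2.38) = 0.04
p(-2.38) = 0.03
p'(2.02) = -0.01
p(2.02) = 0.01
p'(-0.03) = -19.84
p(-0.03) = 1.34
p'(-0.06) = -58.31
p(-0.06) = 2.36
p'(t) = -0.11*(2.26*t + 1.29)/(-1.13*t^2 - 1.29*t - 0.12)^2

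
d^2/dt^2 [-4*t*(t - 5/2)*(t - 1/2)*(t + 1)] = -48*t^2 + 48*t + 14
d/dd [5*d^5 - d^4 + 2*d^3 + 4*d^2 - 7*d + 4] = 25*d^4 - 4*d^3 + 6*d^2 + 8*d - 7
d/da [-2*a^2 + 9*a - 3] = 9 - 4*a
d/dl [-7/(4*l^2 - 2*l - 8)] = 7*(4*l - 1)/(2*(-2*l^2 + l + 4)^2)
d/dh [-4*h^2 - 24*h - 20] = -8*h - 24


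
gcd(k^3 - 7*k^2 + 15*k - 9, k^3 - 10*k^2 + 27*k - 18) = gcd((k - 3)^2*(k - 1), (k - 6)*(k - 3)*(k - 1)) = k^2 - 4*k + 3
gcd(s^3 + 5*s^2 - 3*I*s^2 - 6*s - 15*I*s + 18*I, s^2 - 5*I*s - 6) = s - 3*I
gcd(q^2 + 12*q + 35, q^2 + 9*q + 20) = q + 5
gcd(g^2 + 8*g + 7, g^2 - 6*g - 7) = g + 1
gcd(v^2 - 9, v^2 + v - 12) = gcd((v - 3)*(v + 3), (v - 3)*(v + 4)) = v - 3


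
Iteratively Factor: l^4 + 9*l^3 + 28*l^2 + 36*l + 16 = (l + 2)*(l^3 + 7*l^2 + 14*l + 8) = (l + 2)*(l + 4)*(l^2 + 3*l + 2) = (l + 1)*(l + 2)*(l + 4)*(l + 2)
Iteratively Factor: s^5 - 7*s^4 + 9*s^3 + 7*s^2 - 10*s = (s)*(s^4 - 7*s^3 + 9*s^2 + 7*s - 10) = s*(s + 1)*(s^3 - 8*s^2 + 17*s - 10) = s*(s - 1)*(s + 1)*(s^2 - 7*s + 10) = s*(s - 2)*(s - 1)*(s + 1)*(s - 5)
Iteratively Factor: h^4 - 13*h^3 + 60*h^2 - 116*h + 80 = (h - 4)*(h^3 - 9*h^2 + 24*h - 20) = (h - 4)*(h - 2)*(h^2 - 7*h + 10) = (h - 5)*(h - 4)*(h - 2)*(h - 2)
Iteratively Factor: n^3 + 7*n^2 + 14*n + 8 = (n + 1)*(n^2 + 6*n + 8) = (n + 1)*(n + 4)*(n + 2)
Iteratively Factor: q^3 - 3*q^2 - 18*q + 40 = (q - 5)*(q^2 + 2*q - 8) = (q - 5)*(q + 4)*(q - 2)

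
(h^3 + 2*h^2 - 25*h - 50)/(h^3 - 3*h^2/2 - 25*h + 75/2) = 2*(h + 2)/(2*h - 3)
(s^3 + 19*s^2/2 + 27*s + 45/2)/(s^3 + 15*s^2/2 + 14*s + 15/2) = (s + 3)/(s + 1)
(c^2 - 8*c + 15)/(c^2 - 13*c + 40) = (c - 3)/(c - 8)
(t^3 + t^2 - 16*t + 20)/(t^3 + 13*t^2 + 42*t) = (t^3 + t^2 - 16*t + 20)/(t*(t^2 + 13*t + 42))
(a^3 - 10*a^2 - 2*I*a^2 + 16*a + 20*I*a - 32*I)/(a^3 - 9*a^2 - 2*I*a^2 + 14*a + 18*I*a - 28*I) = (a - 8)/(a - 7)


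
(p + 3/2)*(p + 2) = p^2 + 7*p/2 + 3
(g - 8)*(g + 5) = g^2 - 3*g - 40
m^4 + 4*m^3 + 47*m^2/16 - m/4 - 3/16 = (m - 1/4)*(m + 1/4)*(m + 1)*(m + 3)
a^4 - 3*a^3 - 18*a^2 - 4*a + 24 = (a - 6)*(a - 1)*(a + 2)^2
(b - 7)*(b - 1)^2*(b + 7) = b^4 - 2*b^3 - 48*b^2 + 98*b - 49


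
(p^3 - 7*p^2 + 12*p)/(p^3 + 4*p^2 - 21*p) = (p - 4)/(p + 7)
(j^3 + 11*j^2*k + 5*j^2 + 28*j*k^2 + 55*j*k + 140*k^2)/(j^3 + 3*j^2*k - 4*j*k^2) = (j^2 + 7*j*k + 5*j + 35*k)/(j*(j - k))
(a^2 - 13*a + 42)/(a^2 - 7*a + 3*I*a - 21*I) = (a - 6)/(a + 3*I)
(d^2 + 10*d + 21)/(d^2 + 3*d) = (d + 7)/d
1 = 1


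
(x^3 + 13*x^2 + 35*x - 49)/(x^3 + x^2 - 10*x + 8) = (x^2 + 14*x + 49)/(x^2 + 2*x - 8)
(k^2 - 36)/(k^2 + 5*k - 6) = (k - 6)/(k - 1)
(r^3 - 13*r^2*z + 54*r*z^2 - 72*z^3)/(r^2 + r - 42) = (r^3 - 13*r^2*z + 54*r*z^2 - 72*z^3)/(r^2 + r - 42)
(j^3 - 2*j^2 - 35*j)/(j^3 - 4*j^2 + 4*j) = (j^2 - 2*j - 35)/(j^2 - 4*j + 4)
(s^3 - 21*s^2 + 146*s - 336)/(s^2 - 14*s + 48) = s - 7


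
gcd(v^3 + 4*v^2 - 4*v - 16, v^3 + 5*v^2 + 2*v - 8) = v^2 + 6*v + 8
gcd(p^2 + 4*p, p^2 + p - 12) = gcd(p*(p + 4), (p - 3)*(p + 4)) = p + 4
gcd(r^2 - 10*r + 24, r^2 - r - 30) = r - 6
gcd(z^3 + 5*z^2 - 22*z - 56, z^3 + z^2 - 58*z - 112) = z^2 + 9*z + 14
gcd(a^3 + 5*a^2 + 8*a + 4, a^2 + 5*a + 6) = a + 2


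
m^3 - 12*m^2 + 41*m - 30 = (m - 6)*(m - 5)*(m - 1)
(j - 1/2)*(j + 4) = j^2 + 7*j/2 - 2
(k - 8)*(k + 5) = k^2 - 3*k - 40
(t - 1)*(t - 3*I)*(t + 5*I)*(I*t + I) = I*t^4 - 2*t^3 + 14*I*t^2 + 2*t - 15*I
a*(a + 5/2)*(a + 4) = a^3 + 13*a^2/2 + 10*a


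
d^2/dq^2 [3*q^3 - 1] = 18*q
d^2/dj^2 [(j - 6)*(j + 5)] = 2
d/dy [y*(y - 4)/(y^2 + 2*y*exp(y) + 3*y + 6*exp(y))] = (-y*(y - 4)*(2*y*exp(y) + 2*y + 8*exp(y) + 3) + 2*(y - 2)*(y^2 + 2*y*exp(y) + 3*y + 6*exp(y)))/(y^2 + 2*y*exp(y) + 3*y + 6*exp(y))^2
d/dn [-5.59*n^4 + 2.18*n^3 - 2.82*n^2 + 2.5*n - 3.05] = -22.36*n^3 + 6.54*n^2 - 5.64*n + 2.5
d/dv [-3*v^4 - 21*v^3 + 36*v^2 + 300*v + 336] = -12*v^3 - 63*v^2 + 72*v + 300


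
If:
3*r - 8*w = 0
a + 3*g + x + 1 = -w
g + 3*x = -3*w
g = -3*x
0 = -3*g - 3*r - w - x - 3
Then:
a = 2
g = -9/8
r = 0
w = 0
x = 3/8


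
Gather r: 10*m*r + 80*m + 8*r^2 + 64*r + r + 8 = 80*m + 8*r^2 + r*(10*m + 65) + 8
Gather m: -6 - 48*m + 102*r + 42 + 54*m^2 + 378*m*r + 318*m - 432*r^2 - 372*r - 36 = 54*m^2 + m*(378*r + 270) - 432*r^2 - 270*r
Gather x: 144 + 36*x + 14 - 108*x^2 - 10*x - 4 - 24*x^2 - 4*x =-132*x^2 + 22*x + 154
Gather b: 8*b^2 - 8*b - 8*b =8*b^2 - 16*b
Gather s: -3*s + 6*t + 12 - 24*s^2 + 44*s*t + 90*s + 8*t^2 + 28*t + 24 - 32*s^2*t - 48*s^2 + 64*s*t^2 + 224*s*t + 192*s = s^2*(-32*t - 72) + s*(64*t^2 + 268*t + 279) + 8*t^2 + 34*t + 36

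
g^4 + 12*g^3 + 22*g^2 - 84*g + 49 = (g - 1)^2*(g + 7)^2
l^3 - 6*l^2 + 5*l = l*(l - 5)*(l - 1)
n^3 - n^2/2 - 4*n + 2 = (n - 2)*(n - 1/2)*(n + 2)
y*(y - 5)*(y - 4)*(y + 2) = y^4 - 7*y^3 + 2*y^2 + 40*y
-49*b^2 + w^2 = (-7*b + w)*(7*b + w)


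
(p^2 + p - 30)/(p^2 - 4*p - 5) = (p + 6)/(p + 1)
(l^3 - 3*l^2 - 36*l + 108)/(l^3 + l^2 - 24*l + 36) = (l - 6)/(l - 2)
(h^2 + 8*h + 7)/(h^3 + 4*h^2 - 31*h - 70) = (h + 1)/(h^2 - 3*h - 10)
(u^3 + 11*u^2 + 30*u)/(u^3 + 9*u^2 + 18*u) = (u + 5)/(u + 3)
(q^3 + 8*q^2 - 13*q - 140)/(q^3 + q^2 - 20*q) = (q + 7)/q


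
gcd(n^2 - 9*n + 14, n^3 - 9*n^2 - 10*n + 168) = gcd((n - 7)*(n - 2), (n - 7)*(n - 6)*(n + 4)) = n - 7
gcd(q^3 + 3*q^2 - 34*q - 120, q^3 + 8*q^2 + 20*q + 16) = q + 4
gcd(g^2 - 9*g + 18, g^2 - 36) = g - 6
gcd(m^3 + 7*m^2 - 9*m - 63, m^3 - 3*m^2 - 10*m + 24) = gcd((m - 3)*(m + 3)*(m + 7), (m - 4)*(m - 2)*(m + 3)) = m + 3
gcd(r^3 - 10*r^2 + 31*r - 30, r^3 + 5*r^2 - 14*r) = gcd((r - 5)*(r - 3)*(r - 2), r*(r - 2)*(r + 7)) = r - 2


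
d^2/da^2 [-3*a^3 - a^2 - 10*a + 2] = -18*a - 2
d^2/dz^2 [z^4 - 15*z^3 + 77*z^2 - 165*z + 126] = 12*z^2 - 90*z + 154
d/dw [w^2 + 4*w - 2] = 2*w + 4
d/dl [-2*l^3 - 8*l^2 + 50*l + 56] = -6*l^2 - 16*l + 50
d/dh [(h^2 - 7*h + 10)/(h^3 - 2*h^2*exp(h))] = (h*(h - 2*exp(h))*(2*h - 7) + (h^2 - 7*h + 10)*(2*h*exp(h) - 3*h + 4*exp(h)))/(h^3*(h - 2*exp(h))^2)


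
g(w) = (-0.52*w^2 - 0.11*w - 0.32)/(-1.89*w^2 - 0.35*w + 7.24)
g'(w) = (-1.04*w - 0.11)/(-1.89*w^2 - 0.35*w + 7.24) + (3.78*w + 0.35)*(-0.52*w^2 - 0.11*w - 0.32)/(-1.89*w^2 - 0.35*w + 7.24)^2 = (-0.0259*w^2 - 8.7392*w - 0.9084)/(3.5721*w^4 + 1.323*w^3 - 27.2447*w^2 - 5.068*w + 52.4176)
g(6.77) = 0.30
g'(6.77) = -0.01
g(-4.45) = 0.35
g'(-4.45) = 0.05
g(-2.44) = 1.00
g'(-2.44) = 2.03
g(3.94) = 0.38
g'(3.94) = -0.06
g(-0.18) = -0.04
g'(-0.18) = 0.01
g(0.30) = -0.06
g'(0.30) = -0.07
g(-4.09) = 0.37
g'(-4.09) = 0.07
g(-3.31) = 0.46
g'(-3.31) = 0.18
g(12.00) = 0.28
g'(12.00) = -0.00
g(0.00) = -0.04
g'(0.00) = -0.02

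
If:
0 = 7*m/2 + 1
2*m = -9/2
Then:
No Solution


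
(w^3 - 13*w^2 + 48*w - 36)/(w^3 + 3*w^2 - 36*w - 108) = (w^2 - 7*w + 6)/(w^2 + 9*w + 18)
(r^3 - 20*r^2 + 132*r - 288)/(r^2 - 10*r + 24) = (r^2 - 14*r + 48)/(r - 4)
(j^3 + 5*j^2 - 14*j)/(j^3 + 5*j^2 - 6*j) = (j^2 + 5*j - 14)/(j^2 + 5*j - 6)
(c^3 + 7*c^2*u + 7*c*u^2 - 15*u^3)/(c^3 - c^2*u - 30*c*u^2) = (-c^2 - 2*c*u + 3*u^2)/(c*(-c + 6*u))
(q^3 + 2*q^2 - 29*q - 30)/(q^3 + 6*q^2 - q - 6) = (q - 5)/(q - 1)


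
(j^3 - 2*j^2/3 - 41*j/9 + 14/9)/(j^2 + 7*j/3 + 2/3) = (9*j^2 - 24*j + 7)/(3*(3*j + 1))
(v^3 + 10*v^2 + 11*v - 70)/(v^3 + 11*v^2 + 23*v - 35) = (v - 2)/(v - 1)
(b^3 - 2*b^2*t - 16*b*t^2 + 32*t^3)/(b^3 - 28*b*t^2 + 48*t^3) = (b + 4*t)/(b + 6*t)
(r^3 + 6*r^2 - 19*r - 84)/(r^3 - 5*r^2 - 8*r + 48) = (r + 7)/(r - 4)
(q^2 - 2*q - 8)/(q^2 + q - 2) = (q - 4)/(q - 1)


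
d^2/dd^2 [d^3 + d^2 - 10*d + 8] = 6*d + 2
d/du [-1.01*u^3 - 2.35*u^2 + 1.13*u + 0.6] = -3.03*u^2 - 4.7*u + 1.13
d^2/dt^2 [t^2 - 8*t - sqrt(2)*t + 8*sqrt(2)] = 2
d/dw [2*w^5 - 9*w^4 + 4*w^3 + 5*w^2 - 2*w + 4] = 10*w^4 - 36*w^3 + 12*w^2 + 10*w - 2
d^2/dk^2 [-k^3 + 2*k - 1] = -6*k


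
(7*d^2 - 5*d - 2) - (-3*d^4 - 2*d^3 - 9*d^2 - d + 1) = 3*d^4 + 2*d^3 + 16*d^2 - 4*d - 3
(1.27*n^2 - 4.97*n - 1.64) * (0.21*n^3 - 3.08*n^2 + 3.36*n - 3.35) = 0.2667*n^5 - 4.9553*n^4 + 19.2304*n^3 - 15.9025*n^2 + 11.1391*n + 5.494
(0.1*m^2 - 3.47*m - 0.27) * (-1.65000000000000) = -0.165*m^2 + 5.7255*m + 0.4455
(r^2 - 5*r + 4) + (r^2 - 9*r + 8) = 2*r^2 - 14*r + 12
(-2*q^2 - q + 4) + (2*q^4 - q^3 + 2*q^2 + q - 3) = 2*q^4 - q^3 + 1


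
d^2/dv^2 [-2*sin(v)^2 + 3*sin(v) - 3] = -3*sin(v) - 4*cos(2*v)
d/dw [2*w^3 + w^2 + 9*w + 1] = 6*w^2 + 2*w + 9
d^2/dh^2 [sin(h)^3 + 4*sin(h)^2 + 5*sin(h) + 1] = -9*sin(h)^3 - 16*sin(h)^2 + sin(h) + 8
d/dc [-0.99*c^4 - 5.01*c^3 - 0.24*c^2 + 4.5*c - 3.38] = -3.96*c^3 - 15.03*c^2 - 0.48*c + 4.5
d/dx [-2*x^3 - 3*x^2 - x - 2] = -6*x^2 - 6*x - 1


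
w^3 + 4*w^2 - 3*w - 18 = (w - 2)*(w + 3)^2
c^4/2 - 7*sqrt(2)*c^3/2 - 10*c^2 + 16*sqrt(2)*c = c*(c/2 + sqrt(2))*(c - 8*sqrt(2))*(c - sqrt(2))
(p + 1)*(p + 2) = p^2 + 3*p + 2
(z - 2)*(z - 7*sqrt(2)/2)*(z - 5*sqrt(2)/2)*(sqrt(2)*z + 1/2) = sqrt(2)*z^4 - 23*z^3/2 - 2*sqrt(2)*z^3 + 29*sqrt(2)*z^2/2 + 23*z^2 - 29*sqrt(2)*z + 35*z/4 - 35/2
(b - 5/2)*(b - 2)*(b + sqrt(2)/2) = b^3 - 9*b^2/2 + sqrt(2)*b^2/2 - 9*sqrt(2)*b/4 + 5*b + 5*sqrt(2)/2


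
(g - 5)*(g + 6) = g^2 + g - 30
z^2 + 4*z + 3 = (z + 1)*(z + 3)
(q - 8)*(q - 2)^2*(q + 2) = q^4 - 10*q^3 + 12*q^2 + 40*q - 64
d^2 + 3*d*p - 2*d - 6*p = (d - 2)*(d + 3*p)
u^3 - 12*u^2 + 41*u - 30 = (u - 6)*(u - 5)*(u - 1)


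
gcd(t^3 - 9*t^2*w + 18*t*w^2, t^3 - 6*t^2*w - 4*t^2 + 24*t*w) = t^2 - 6*t*w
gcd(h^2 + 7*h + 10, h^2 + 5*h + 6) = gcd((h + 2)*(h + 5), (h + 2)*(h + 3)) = h + 2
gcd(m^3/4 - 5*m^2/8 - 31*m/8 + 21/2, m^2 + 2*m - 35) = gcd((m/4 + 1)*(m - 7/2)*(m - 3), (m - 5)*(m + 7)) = 1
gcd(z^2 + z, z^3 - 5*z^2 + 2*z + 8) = z + 1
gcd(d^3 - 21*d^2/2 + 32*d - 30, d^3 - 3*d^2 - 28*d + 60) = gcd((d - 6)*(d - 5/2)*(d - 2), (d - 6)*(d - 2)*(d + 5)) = d^2 - 8*d + 12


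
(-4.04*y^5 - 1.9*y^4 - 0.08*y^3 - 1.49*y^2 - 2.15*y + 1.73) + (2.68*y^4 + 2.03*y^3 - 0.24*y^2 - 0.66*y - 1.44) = -4.04*y^5 + 0.78*y^4 + 1.95*y^3 - 1.73*y^2 - 2.81*y + 0.29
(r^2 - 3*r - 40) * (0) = 0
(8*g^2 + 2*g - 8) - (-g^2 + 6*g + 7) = 9*g^2 - 4*g - 15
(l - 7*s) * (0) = 0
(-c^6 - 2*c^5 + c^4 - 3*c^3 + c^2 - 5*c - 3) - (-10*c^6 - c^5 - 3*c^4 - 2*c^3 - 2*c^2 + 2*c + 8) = 9*c^6 - c^5 + 4*c^4 - c^3 + 3*c^2 - 7*c - 11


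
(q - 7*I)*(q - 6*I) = q^2 - 13*I*q - 42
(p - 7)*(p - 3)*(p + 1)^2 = p^4 - 8*p^3 + 2*p^2 + 32*p + 21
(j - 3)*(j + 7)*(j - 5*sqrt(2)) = j^3 - 5*sqrt(2)*j^2 + 4*j^2 - 20*sqrt(2)*j - 21*j + 105*sqrt(2)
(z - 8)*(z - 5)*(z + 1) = z^3 - 12*z^2 + 27*z + 40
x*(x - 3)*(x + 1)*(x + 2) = x^4 - 7*x^2 - 6*x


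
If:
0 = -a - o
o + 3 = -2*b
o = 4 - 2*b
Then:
No Solution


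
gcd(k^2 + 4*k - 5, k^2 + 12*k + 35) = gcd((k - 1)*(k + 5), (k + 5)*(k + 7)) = k + 5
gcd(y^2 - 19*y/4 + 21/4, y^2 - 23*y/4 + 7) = y - 7/4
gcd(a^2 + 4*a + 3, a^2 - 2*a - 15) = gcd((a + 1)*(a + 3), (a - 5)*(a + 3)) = a + 3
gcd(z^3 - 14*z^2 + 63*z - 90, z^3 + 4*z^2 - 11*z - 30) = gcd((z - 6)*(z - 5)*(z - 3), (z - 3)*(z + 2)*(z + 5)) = z - 3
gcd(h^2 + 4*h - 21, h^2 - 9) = h - 3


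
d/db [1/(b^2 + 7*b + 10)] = (-2*b - 7)/(b^2 + 7*b + 10)^2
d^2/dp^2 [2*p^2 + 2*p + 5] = 4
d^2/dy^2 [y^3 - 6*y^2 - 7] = 6*y - 12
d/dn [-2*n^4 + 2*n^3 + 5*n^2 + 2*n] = -8*n^3 + 6*n^2 + 10*n + 2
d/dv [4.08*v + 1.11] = 4.08000000000000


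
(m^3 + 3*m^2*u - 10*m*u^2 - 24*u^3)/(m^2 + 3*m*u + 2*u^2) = (m^2 + m*u - 12*u^2)/(m + u)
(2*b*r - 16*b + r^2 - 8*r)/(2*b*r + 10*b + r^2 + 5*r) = (r - 8)/(r + 5)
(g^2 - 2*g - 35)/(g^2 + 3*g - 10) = (g - 7)/(g - 2)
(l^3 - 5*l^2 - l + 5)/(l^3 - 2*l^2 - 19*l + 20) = (l + 1)/(l + 4)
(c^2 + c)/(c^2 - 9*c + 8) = c*(c + 1)/(c^2 - 9*c + 8)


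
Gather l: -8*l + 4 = 4 - 8*l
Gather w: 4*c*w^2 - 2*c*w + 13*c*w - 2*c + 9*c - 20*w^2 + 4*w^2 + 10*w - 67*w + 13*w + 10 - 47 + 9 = 7*c + w^2*(4*c - 16) + w*(11*c - 44) - 28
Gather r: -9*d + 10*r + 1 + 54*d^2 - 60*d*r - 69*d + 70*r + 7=54*d^2 - 78*d + r*(80 - 60*d) + 8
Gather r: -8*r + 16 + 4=20 - 8*r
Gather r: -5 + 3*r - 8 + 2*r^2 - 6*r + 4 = 2*r^2 - 3*r - 9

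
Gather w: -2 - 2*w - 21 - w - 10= -3*w - 33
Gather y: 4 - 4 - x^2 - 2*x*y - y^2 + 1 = -x^2 - 2*x*y - y^2 + 1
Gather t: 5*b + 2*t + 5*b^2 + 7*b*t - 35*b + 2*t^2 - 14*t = 5*b^2 - 30*b + 2*t^2 + t*(7*b - 12)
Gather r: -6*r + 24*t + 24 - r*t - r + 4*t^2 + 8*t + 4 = r*(-t - 7) + 4*t^2 + 32*t + 28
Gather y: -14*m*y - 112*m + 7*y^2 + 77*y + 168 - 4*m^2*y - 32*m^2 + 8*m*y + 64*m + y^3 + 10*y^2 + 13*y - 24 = -32*m^2 - 48*m + y^3 + 17*y^2 + y*(-4*m^2 - 6*m + 90) + 144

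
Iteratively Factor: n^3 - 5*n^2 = (n)*(n^2 - 5*n) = n^2*(n - 5)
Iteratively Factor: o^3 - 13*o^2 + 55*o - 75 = (o - 3)*(o^2 - 10*o + 25) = (o - 5)*(o - 3)*(o - 5)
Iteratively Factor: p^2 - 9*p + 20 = (p - 4)*(p - 5)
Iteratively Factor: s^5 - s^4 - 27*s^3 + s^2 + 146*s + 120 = (s - 3)*(s^4 + 2*s^3 - 21*s^2 - 62*s - 40) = (s - 3)*(s + 4)*(s^3 - 2*s^2 - 13*s - 10) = (s - 5)*(s - 3)*(s + 4)*(s^2 + 3*s + 2) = (s - 5)*(s - 3)*(s + 1)*(s + 4)*(s + 2)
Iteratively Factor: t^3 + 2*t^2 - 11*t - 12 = (t + 4)*(t^2 - 2*t - 3) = (t - 3)*(t + 4)*(t + 1)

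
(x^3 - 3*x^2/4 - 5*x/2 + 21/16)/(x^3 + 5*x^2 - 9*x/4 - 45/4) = (8*x^2 - 18*x + 7)/(4*(2*x^2 + 7*x - 15))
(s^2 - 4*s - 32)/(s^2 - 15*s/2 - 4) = 2*(s + 4)/(2*s + 1)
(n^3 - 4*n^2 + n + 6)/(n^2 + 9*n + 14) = (n^3 - 4*n^2 + n + 6)/(n^2 + 9*n + 14)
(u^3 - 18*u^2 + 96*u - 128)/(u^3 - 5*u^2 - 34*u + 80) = (u - 8)/(u + 5)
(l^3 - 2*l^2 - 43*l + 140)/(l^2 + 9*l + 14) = (l^2 - 9*l + 20)/(l + 2)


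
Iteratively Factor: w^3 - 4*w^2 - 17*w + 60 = (w + 4)*(w^2 - 8*w + 15) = (w - 3)*(w + 4)*(w - 5)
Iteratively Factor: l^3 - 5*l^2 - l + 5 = (l - 1)*(l^2 - 4*l - 5) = (l - 5)*(l - 1)*(l + 1)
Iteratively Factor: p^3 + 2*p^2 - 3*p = (p - 1)*(p^2 + 3*p) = (p - 1)*(p + 3)*(p)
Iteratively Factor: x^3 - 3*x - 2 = (x + 1)*(x^2 - x - 2) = (x + 1)^2*(x - 2)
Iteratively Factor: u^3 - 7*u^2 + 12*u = (u - 3)*(u^2 - 4*u) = (u - 4)*(u - 3)*(u)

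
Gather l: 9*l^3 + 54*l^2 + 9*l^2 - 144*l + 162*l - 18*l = 9*l^3 + 63*l^2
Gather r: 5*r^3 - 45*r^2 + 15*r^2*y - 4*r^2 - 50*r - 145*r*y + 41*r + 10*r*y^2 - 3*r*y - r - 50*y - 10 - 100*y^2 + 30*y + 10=5*r^3 + r^2*(15*y - 49) + r*(10*y^2 - 148*y - 10) - 100*y^2 - 20*y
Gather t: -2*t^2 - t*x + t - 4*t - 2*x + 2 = -2*t^2 + t*(-x - 3) - 2*x + 2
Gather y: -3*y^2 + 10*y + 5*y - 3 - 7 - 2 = -3*y^2 + 15*y - 12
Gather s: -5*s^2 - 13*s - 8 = -5*s^2 - 13*s - 8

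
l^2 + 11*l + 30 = (l + 5)*(l + 6)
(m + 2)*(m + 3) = m^2 + 5*m + 6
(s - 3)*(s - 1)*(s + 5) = s^3 + s^2 - 17*s + 15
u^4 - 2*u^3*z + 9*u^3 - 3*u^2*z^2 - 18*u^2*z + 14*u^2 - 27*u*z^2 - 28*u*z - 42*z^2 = (u + 2)*(u + 7)*(u - 3*z)*(u + z)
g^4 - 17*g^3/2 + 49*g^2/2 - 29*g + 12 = (g - 4)*(g - 2)*(g - 3/2)*(g - 1)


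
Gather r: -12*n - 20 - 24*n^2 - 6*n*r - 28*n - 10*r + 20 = -24*n^2 - 40*n + r*(-6*n - 10)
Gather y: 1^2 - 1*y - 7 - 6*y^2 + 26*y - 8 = -6*y^2 + 25*y - 14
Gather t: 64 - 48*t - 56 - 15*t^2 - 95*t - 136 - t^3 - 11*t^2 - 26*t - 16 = -t^3 - 26*t^2 - 169*t - 144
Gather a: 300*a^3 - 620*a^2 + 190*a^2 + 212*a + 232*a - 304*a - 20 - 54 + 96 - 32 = 300*a^3 - 430*a^2 + 140*a - 10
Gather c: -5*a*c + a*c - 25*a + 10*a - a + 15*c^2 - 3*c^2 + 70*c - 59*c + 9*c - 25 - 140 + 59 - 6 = -16*a + 12*c^2 + c*(20 - 4*a) - 112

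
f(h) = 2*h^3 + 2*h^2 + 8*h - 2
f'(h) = 6*h^2 + 4*h + 8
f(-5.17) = -266.28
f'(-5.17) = 147.69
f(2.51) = 62.31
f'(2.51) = 55.84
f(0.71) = 5.40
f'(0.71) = 13.86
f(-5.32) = -289.09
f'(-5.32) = 156.53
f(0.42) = 1.86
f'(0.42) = 10.74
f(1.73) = 28.18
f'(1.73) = 32.88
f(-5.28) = -282.88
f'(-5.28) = 154.15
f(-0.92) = -9.22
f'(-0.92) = 9.40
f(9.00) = 1690.00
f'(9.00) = 530.00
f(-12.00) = -3266.00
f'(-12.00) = 824.00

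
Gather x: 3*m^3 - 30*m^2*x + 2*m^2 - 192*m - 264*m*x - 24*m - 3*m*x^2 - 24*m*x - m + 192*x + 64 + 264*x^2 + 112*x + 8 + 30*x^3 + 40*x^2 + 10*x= 3*m^3 + 2*m^2 - 217*m + 30*x^3 + x^2*(304 - 3*m) + x*(-30*m^2 - 288*m + 314) + 72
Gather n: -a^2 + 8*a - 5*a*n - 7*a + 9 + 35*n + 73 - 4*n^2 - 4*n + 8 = -a^2 + a - 4*n^2 + n*(31 - 5*a) + 90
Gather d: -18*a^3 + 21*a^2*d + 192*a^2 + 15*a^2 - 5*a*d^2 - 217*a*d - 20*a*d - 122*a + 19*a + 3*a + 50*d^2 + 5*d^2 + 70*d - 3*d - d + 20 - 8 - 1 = -18*a^3 + 207*a^2 - 100*a + d^2*(55 - 5*a) + d*(21*a^2 - 237*a + 66) + 11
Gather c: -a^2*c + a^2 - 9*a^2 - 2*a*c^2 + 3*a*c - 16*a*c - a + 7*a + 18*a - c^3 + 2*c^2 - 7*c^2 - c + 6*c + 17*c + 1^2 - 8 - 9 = -8*a^2 + 24*a - c^3 + c^2*(-2*a - 5) + c*(-a^2 - 13*a + 22) - 16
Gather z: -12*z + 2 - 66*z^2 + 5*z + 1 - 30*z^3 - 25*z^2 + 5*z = -30*z^3 - 91*z^2 - 2*z + 3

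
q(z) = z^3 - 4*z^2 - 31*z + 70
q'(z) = 3*z^2 - 8*z - 31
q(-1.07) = 97.37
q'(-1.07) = -19.01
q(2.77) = -25.31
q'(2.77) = -30.14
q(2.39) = -13.29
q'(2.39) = -32.98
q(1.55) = 16.06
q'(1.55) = -36.19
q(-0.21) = 76.32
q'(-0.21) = -29.19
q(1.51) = 17.51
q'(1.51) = -36.24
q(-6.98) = -248.57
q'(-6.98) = 171.00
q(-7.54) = -352.33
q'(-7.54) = 199.87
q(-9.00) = -704.00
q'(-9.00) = 284.00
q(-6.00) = -104.00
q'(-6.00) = 125.00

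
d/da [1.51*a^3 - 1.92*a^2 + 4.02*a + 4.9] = 4.53*a^2 - 3.84*a + 4.02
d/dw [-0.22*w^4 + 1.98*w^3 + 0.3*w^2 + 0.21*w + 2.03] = -0.88*w^3 + 5.94*w^2 + 0.6*w + 0.21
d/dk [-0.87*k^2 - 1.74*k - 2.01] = -1.74*k - 1.74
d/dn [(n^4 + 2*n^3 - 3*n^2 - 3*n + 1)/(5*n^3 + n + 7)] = (5*n^6 + 18*n^4 + 62*n^3 + 24*n^2 - 42*n - 22)/(25*n^6 + 10*n^4 + 70*n^3 + n^2 + 14*n + 49)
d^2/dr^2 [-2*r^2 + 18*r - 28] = -4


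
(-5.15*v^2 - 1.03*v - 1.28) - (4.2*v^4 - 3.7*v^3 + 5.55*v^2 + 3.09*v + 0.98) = -4.2*v^4 + 3.7*v^3 - 10.7*v^2 - 4.12*v - 2.26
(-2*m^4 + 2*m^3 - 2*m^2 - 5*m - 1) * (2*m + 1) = -4*m^5 + 2*m^4 - 2*m^3 - 12*m^2 - 7*m - 1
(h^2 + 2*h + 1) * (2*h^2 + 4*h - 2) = 2*h^4 + 8*h^3 + 8*h^2 - 2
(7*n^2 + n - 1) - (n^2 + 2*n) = 6*n^2 - n - 1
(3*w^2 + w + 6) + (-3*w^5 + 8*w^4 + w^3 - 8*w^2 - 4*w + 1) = -3*w^5 + 8*w^4 + w^3 - 5*w^2 - 3*w + 7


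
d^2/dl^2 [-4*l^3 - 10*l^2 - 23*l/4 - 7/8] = -24*l - 20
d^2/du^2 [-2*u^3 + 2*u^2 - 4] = 4 - 12*u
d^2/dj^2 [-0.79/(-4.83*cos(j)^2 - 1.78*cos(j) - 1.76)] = (-73.719324*(1 - cos(j)^2)^2 - 20.375838*cos(j)^3 - 12.50017*cos(j)^2 + 43.226588*cos(j) + 65.294132)/(4.83*cos(j)^2 + 1.78*cos(j) + 1.76)^3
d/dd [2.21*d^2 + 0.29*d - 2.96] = 4.42*d + 0.29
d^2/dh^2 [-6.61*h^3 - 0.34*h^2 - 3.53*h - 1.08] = -39.66*h - 0.68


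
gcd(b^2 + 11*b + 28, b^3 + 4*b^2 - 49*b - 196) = b^2 + 11*b + 28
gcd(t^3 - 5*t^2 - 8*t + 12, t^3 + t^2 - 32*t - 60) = t^2 - 4*t - 12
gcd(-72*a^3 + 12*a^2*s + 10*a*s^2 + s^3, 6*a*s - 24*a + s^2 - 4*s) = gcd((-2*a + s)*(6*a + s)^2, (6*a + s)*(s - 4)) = 6*a + s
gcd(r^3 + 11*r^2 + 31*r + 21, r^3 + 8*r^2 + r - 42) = r^2 + 10*r + 21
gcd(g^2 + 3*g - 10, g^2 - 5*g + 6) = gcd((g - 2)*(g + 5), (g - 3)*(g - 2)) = g - 2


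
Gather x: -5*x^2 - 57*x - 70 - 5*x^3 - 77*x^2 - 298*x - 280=-5*x^3 - 82*x^2 - 355*x - 350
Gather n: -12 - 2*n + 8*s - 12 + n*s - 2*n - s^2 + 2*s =n*(s - 4) - s^2 + 10*s - 24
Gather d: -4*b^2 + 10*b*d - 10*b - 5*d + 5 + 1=-4*b^2 - 10*b + d*(10*b - 5) + 6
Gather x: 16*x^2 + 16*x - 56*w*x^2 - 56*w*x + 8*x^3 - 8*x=8*x^3 + x^2*(16 - 56*w) + x*(8 - 56*w)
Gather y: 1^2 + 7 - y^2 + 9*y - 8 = -y^2 + 9*y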